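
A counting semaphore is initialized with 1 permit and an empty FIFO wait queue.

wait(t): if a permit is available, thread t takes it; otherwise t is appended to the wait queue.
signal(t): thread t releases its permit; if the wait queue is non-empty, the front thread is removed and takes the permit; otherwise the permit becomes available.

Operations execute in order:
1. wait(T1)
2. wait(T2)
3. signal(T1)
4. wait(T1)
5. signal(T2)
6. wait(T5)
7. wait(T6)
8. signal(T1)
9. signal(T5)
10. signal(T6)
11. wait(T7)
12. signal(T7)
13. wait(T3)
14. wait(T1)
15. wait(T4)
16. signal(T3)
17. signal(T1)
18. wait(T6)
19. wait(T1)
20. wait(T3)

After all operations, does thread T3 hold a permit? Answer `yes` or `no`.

Step 1: wait(T1) -> count=0 queue=[] holders={T1}
Step 2: wait(T2) -> count=0 queue=[T2] holders={T1}
Step 3: signal(T1) -> count=0 queue=[] holders={T2}
Step 4: wait(T1) -> count=0 queue=[T1] holders={T2}
Step 5: signal(T2) -> count=0 queue=[] holders={T1}
Step 6: wait(T5) -> count=0 queue=[T5] holders={T1}
Step 7: wait(T6) -> count=0 queue=[T5,T6] holders={T1}
Step 8: signal(T1) -> count=0 queue=[T6] holders={T5}
Step 9: signal(T5) -> count=0 queue=[] holders={T6}
Step 10: signal(T6) -> count=1 queue=[] holders={none}
Step 11: wait(T7) -> count=0 queue=[] holders={T7}
Step 12: signal(T7) -> count=1 queue=[] holders={none}
Step 13: wait(T3) -> count=0 queue=[] holders={T3}
Step 14: wait(T1) -> count=0 queue=[T1] holders={T3}
Step 15: wait(T4) -> count=0 queue=[T1,T4] holders={T3}
Step 16: signal(T3) -> count=0 queue=[T4] holders={T1}
Step 17: signal(T1) -> count=0 queue=[] holders={T4}
Step 18: wait(T6) -> count=0 queue=[T6] holders={T4}
Step 19: wait(T1) -> count=0 queue=[T6,T1] holders={T4}
Step 20: wait(T3) -> count=0 queue=[T6,T1,T3] holders={T4}
Final holders: {T4} -> T3 not in holders

Answer: no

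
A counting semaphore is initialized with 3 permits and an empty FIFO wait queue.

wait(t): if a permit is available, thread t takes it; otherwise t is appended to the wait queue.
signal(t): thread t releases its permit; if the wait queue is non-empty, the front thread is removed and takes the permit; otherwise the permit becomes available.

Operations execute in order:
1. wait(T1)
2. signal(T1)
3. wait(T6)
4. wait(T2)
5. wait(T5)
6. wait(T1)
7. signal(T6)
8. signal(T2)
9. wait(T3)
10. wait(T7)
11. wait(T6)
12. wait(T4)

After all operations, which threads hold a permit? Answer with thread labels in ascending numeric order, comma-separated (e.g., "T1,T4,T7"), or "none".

Answer: T1,T3,T5

Derivation:
Step 1: wait(T1) -> count=2 queue=[] holders={T1}
Step 2: signal(T1) -> count=3 queue=[] holders={none}
Step 3: wait(T6) -> count=2 queue=[] holders={T6}
Step 4: wait(T2) -> count=1 queue=[] holders={T2,T6}
Step 5: wait(T5) -> count=0 queue=[] holders={T2,T5,T6}
Step 6: wait(T1) -> count=0 queue=[T1] holders={T2,T5,T6}
Step 7: signal(T6) -> count=0 queue=[] holders={T1,T2,T5}
Step 8: signal(T2) -> count=1 queue=[] holders={T1,T5}
Step 9: wait(T3) -> count=0 queue=[] holders={T1,T3,T5}
Step 10: wait(T7) -> count=0 queue=[T7] holders={T1,T3,T5}
Step 11: wait(T6) -> count=0 queue=[T7,T6] holders={T1,T3,T5}
Step 12: wait(T4) -> count=0 queue=[T7,T6,T4] holders={T1,T3,T5}
Final holders: T1,T3,T5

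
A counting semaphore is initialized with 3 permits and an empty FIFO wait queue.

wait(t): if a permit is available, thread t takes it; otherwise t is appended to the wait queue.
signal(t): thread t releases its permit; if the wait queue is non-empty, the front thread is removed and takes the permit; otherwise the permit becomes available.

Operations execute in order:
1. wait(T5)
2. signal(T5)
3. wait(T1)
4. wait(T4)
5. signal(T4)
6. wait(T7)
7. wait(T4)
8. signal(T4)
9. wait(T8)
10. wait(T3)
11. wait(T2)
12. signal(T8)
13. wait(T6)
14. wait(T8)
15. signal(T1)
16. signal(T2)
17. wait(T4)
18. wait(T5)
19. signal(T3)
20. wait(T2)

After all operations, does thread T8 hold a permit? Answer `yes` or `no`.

Step 1: wait(T5) -> count=2 queue=[] holders={T5}
Step 2: signal(T5) -> count=3 queue=[] holders={none}
Step 3: wait(T1) -> count=2 queue=[] holders={T1}
Step 4: wait(T4) -> count=1 queue=[] holders={T1,T4}
Step 5: signal(T4) -> count=2 queue=[] holders={T1}
Step 6: wait(T7) -> count=1 queue=[] holders={T1,T7}
Step 7: wait(T4) -> count=0 queue=[] holders={T1,T4,T7}
Step 8: signal(T4) -> count=1 queue=[] holders={T1,T7}
Step 9: wait(T8) -> count=0 queue=[] holders={T1,T7,T8}
Step 10: wait(T3) -> count=0 queue=[T3] holders={T1,T7,T8}
Step 11: wait(T2) -> count=0 queue=[T3,T2] holders={T1,T7,T8}
Step 12: signal(T8) -> count=0 queue=[T2] holders={T1,T3,T7}
Step 13: wait(T6) -> count=0 queue=[T2,T6] holders={T1,T3,T7}
Step 14: wait(T8) -> count=0 queue=[T2,T6,T8] holders={T1,T3,T7}
Step 15: signal(T1) -> count=0 queue=[T6,T8] holders={T2,T3,T7}
Step 16: signal(T2) -> count=0 queue=[T8] holders={T3,T6,T7}
Step 17: wait(T4) -> count=0 queue=[T8,T4] holders={T3,T6,T7}
Step 18: wait(T5) -> count=0 queue=[T8,T4,T5] holders={T3,T6,T7}
Step 19: signal(T3) -> count=0 queue=[T4,T5] holders={T6,T7,T8}
Step 20: wait(T2) -> count=0 queue=[T4,T5,T2] holders={T6,T7,T8}
Final holders: {T6,T7,T8} -> T8 in holders

Answer: yes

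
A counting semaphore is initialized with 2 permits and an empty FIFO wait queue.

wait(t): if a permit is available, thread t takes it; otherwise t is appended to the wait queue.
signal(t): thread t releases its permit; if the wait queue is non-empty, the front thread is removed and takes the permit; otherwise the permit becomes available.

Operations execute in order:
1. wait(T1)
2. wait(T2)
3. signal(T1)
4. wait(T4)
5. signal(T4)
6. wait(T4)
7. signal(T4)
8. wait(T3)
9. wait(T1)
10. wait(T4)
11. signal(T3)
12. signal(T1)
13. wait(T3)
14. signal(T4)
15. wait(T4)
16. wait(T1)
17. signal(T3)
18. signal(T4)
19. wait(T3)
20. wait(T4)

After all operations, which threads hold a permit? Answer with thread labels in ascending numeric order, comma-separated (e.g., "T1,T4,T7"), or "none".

Step 1: wait(T1) -> count=1 queue=[] holders={T1}
Step 2: wait(T2) -> count=0 queue=[] holders={T1,T2}
Step 3: signal(T1) -> count=1 queue=[] holders={T2}
Step 4: wait(T4) -> count=0 queue=[] holders={T2,T4}
Step 5: signal(T4) -> count=1 queue=[] holders={T2}
Step 6: wait(T4) -> count=0 queue=[] holders={T2,T4}
Step 7: signal(T4) -> count=1 queue=[] holders={T2}
Step 8: wait(T3) -> count=0 queue=[] holders={T2,T3}
Step 9: wait(T1) -> count=0 queue=[T1] holders={T2,T3}
Step 10: wait(T4) -> count=0 queue=[T1,T4] holders={T2,T3}
Step 11: signal(T3) -> count=0 queue=[T4] holders={T1,T2}
Step 12: signal(T1) -> count=0 queue=[] holders={T2,T4}
Step 13: wait(T3) -> count=0 queue=[T3] holders={T2,T4}
Step 14: signal(T4) -> count=0 queue=[] holders={T2,T3}
Step 15: wait(T4) -> count=0 queue=[T4] holders={T2,T3}
Step 16: wait(T1) -> count=0 queue=[T4,T1] holders={T2,T3}
Step 17: signal(T3) -> count=0 queue=[T1] holders={T2,T4}
Step 18: signal(T4) -> count=0 queue=[] holders={T1,T2}
Step 19: wait(T3) -> count=0 queue=[T3] holders={T1,T2}
Step 20: wait(T4) -> count=0 queue=[T3,T4] holders={T1,T2}
Final holders: T1,T2

Answer: T1,T2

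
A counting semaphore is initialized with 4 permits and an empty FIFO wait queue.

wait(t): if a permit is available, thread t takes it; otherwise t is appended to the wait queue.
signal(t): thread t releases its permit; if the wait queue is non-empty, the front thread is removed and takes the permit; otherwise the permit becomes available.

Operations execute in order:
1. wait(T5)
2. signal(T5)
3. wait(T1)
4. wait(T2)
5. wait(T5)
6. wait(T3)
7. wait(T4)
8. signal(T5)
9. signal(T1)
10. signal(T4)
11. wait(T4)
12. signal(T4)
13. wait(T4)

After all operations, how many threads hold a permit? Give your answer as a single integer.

Step 1: wait(T5) -> count=3 queue=[] holders={T5}
Step 2: signal(T5) -> count=4 queue=[] holders={none}
Step 3: wait(T1) -> count=3 queue=[] holders={T1}
Step 4: wait(T2) -> count=2 queue=[] holders={T1,T2}
Step 5: wait(T5) -> count=1 queue=[] holders={T1,T2,T5}
Step 6: wait(T3) -> count=0 queue=[] holders={T1,T2,T3,T5}
Step 7: wait(T4) -> count=0 queue=[T4] holders={T1,T2,T3,T5}
Step 8: signal(T5) -> count=0 queue=[] holders={T1,T2,T3,T4}
Step 9: signal(T1) -> count=1 queue=[] holders={T2,T3,T4}
Step 10: signal(T4) -> count=2 queue=[] holders={T2,T3}
Step 11: wait(T4) -> count=1 queue=[] holders={T2,T3,T4}
Step 12: signal(T4) -> count=2 queue=[] holders={T2,T3}
Step 13: wait(T4) -> count=1 queue=[] holders={T2,T3,T4}
Final holders: {T2,T3,T4} -> 3 thread(s)

Answer: 3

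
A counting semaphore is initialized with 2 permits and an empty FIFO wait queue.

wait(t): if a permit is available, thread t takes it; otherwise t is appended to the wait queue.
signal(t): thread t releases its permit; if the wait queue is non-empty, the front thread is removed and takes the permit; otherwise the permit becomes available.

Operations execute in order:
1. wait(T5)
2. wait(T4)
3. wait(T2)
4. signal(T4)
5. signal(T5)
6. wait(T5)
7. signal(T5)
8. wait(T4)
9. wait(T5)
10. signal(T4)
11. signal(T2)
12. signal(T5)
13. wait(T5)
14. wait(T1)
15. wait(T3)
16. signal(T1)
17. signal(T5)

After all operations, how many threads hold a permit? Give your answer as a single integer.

Answer: 1

Derivation:
Step 1: wait(T5) -> count=1 queue=[] holders={T5}
Step 2: wait(T4) -> count=0 queue=[] holders={T4,T5}
Step 3: wait(T2) -> count=0 queue=[T2] holders={T4,T5}
Step 4: signal(T4) -> count=0 queue=[] holders={T2,T5}
Step 5: signal(T5) -> count=1 queue=[] holders={T2}
Step 6: wait(T5) -> count=0 queue=[] holders={T2,T5}
Step 7: signal(T5) -> count=1 queue=[] holders={T2}
Step 8: wait(T4) -> count=0 queue=[] holders={T2,T4}
Step 9: wait(T5) -> count=0 queue=[T5] holders={T2,T4}
Step 10: signal(T4) -> count=0 queue=[] holders={T2,T5}
Step 11: signal(T2) -> count=1 queue=[] holders={T5}
Step 12: signal(T5) -> count=2 queue=[] holders={none}
Step 13: wait(T5) -> count=1 queue=[] holders={T5}
Step 14: wait(T1) -> count=0 queue=[] holders={T1,T5}
Step 15: wait(T3) -> count=0 queue=[T3] holders={T1,T5}
Step 16: signal(T1) -> count=0 queue=[] holders={T3,T5}
Step 17: signal(T5) -> count=1 queue=[] holders={T3}
Final holders: {T3} -> 1 thread(s)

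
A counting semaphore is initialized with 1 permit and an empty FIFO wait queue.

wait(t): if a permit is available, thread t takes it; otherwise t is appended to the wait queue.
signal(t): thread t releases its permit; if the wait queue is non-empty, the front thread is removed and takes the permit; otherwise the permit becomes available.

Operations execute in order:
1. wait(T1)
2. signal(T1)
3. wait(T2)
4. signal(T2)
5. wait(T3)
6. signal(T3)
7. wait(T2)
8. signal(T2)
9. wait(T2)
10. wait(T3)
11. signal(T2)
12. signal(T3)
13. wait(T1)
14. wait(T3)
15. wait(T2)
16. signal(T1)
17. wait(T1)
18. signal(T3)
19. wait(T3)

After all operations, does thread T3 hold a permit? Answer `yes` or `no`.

Answer: no

Derivation:
Step 1: wait(T1) -> count=0 queue=[] holders={T1}
Step 2: signal(T1) -> count=1 queue=[] holders={none}
Step 3: wait(T2) -> count=0 queue=[] holders={T2}
Step 4: signal(T2) -> count=1 queue=[] holders={none}
Step 5: wait(T3) -> count=0 queue=[] holders={T3}
Step 6: signal(T3) -> count=1 queue=[] holders={none}
Step 7: wait(T2) -> count=0 queue=[] holders={T2}
Step 8: signal(T2) -> count=1 queue=[] holders={none}
Step 9: wait(T2) -> count=0 queue=[] holders={T2}
Step 10: wait(T3) -> count=0 queue=[T3] holders={T2}
Step 11: signal(T2) -> count=0 queue=[] holders={T3}
Step 12: signal(T3) -> count=1 queue=[] holders={none}
Step 13: wait(T1) -> count=0 queue=[] holders={T1}
Step 14: wait(T3) -> count=0 queue=[T3] holders={T1}
Step 15: wait(T2) -> count=0 queue=[T3,T2] holders={T1}
Step 16: signal(T1) -> count=0 queue=[T2] holders={T3}
Step 17: wait(T1) -> count=0 queue=[T2,T1] holders={T3}
Step 18: signal(T3) -> count=0 queue=[T1] holders={T2}
Step 19: wait(T3) -> count=0 queue=[T1,T3] holders={T2}
Final holders: {T2} -> T3 not in holders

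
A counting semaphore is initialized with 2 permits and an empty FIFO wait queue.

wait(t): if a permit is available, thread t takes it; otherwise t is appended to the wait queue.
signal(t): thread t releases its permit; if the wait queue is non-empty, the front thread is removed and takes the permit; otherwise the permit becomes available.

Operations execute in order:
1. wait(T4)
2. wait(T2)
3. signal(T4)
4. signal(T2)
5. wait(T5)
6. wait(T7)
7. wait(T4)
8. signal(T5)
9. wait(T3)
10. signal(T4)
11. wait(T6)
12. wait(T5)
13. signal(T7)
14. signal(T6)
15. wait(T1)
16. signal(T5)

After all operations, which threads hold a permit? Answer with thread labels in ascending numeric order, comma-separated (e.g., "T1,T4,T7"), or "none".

Answer: T1,T3

Derivation:
Step 1: wait(T4) -> count=1 queue=[] holders={T4}
Step 2: wait(T2) -> count=0 queue=[] holders={T2,T4}
Step 3: signal(T4) -> count=1 queue=[] holders={T2}
Step 4: signal(T2) -> count=2 queue=[] holders={none}
Step 5: wait(T5) -> count=1 queue=[] holders={T5}
Step 6: wait(T7) -> count=0 queue=[] holders={T5,T7}
Step 7: wait(T4) -> count=0 queue=[T4] holders={T5,T7}
Step 8: signal(T5) -> count=0 queue=[] holders={T4,T7}
Step 9: wait(T3) -> count=0 queue=[T3] holders={T4,T7}
Step 10: signal(T4) -> count=0 queue=[] holders={T3,T7}
Step 11: wait(T6) -> count=0 queue=[T6] holders={T3,T7}
Step 12: wait(T5) -> count=0 queue=[T6,T5] holders={T3,T7}
Step 13: signal(T7) -> count=0 queue=[T5] holders={T3,T6}
Step 14: signal(T6) -> count=0 queue=[] holders={T3,T5}
Step 15: wait(T1) -> count=0 queue=[T1] holders={T3,T5}
Step 16: signal(T5) -> count=0 queue=[] holders={T1,T3}
Final holders: T1,T3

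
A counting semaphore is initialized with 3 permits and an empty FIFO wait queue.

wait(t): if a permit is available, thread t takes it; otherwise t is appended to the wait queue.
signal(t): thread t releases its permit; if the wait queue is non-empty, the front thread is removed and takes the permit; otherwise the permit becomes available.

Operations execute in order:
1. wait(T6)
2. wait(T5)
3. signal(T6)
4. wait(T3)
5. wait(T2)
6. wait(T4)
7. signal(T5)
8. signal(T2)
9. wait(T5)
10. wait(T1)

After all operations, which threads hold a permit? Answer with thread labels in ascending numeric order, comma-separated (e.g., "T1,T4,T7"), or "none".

Step 1: wait(T6) -> count=2 queue=[] holders={T6}
Step 2: wait(T5) -> count=1 queue=[] holders={T5,T6}
Step 3: signal(T6) -> count=2 queue=[] holders={T5}
Step 4: wait(T3) -> count=1 queue=[] holders={T3,T5}
Step 5: wait(T2) -> count=0 queue=[] holders={T2,T3,T5}
Step 6: wait(T4) -> count=0 queue=[T4] holders={T2,T3,T5}
Step 7: signal(T5) -> count=0 queue=[] holders={T2,T3,T4}
Step 8: signal(T2) -> count=1 queue=[] holders={T3,T4}
Step 9: wait(T5) -> count=0 queue=[] holders={T3,T4,T5}
Step 10: wait(T1) -> count=0 queue=[T1] holders={T3,T4,T5}
Final holders: T3,T4,T5

Answer: T3,T4,T5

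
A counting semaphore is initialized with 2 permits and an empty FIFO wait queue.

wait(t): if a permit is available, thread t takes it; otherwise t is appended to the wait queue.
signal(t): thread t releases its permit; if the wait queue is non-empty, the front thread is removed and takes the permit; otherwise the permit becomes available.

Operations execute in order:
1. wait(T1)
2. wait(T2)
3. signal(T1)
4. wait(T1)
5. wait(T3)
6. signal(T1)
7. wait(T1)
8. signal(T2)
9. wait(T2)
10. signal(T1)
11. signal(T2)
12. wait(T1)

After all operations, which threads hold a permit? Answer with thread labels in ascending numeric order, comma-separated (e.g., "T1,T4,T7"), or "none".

Answer: T1,T3

Derivation:
Step 1: wait(T1) -> count=1 queue=[] holders={T1}
Step 2: wait(T2) -> count=0 queue=[] holders={T1,T2}
Step 3: signal(T1) -> count=1 queue=[] holders={T2}
Step 4: wait(T1) -> count=0 queue=[] holders={T1,T2}
Step 5: wait(T3) -> count=0 queue=[T3] holders={T1,T2}
Step 6: signal(T1) -> count=0 queue=[] holders={T2,T3}
Step 7: wait(T1) -> count=0 queue=[T1] holders={T2,T3}
Step 8: signal(T2) -> count=0 queue=[] holders={T1,T3}
Step 9: wait(T2) -> count=0 queue=[T2] holders={T1,T3}
Step 10: signal(T1) -> count=0 queue=[] holders={T2,T3}
Step 11: signal(T2) -> count=1 queue=[] holders={T3}
Step 12: wait(T1) -> count=0 queue=[] holders={T1,T3}
Final holders: T1,T3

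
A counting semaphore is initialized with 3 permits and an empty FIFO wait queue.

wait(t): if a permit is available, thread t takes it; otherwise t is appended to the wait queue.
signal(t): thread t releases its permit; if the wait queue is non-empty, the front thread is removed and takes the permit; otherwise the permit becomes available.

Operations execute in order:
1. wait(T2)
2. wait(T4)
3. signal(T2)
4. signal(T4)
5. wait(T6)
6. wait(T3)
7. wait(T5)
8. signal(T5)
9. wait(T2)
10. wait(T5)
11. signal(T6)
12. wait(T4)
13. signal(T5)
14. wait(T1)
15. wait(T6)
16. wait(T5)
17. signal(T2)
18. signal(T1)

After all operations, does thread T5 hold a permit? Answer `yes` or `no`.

Answer: no

Derivation:
Step 1: wait(T2) -> count=2 queue=[] holders={T2}
Step 2: wait(T4) -> count=1 queue=[] holders={T2,T4}
Step 3: signal(T2) -> count=2 queue=[] holders={T4}
Step 4: signal(T4) -> count=3 queue=[] holders={none}
Step 5: wait(T6) -> count=2 queue=[] holders={T6}
Step 6: wait(T3) -> count=1 queue=[] holders={T3,T6}
Step 7: wait(T5) -> count=0 queue=[] holders={T3,T5,T6}
Step 8: signal(T5) -> count=1 queue=[] holders={T3,T6}
Step 9: wait(T2) -> count=0 queue=[] holders={T2,T3,T6}
Step 10: wait(T5) -> count=0 queue=[T5] holders={T2,T3,T6}
Step 11: signal(T6) -> count=0 queue=[] holders={T2,T3,T5}
Step 12: wait(T4) -> count=0 queue=[T4] holders={T2,T3,T5}
Step 13: signal(T5) -> count=0 queue=[] holders={T2,T3,T4}
Step 14: wait(T1) -> count=0 queue=[T1] holders={T2,T3,T4}
Step 15: wait(T6) -> count=0 queue=[T1,T6] holders={T2,T3,T4}
Step 16: wait(T5) -> count=0 queue=[T1,T6,T5] holders={T2,T3,T4}
Step 17: signal(T2) -> count=0 queue=[T6,T5] holders={T1,T3,T4}
Step 18: signal(T1) -> count=0 queue=[T5] holders={T3,T4,T6}
Final holders: {T3,T4,T6} -> T5 not in holders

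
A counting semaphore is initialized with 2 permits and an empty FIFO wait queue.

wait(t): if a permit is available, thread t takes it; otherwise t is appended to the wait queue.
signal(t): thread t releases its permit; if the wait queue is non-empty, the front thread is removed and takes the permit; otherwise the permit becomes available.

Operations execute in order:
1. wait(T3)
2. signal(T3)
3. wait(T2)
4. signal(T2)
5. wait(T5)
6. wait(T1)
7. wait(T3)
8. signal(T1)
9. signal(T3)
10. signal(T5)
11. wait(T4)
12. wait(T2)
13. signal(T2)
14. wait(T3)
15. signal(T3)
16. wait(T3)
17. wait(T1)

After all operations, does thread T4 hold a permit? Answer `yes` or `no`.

Answer: yes

Derivation:
Step 1: wait(T3) -> count=1 queue=[] holders={T3}
Step 2: signal(T3) -> count=2 queue=[] holders={none}
Step 3: wait(T2) -> count=1 queue=[] holders={T2}
Step 4: signal(T2) -> count=2 queue=[] holders={none}
Step 5: wait(T5) -> count=1 queue=[] holders={T5}
Step 6: wait(T1) -> count=0 queue=[] holders={T1,T5}
Step 7: wait(T3) -> count=0 queue=[T3] holders={T1,T5}
Step 8: signal(T1) -> count=0 queue=[] holders={T3,T5}
Step 9: signal(T3) -> count=1 queue=[] holders={T5}
Step 10: signal(T5) -> count=2 queue=[] holders={none}
Step 11: wait(T4) -> count=1 queue=[] holders={T4}
Step 12: wait(T2) -> count=0 queue=[] holders={T2,T4}
Step 13: signal(T2) -> count=1 queue=[] holders={T4}
Step 14: wait(T3) -> count=0 queue=[] holders={T3,T4}
Step 15: signal(T3) -> count=1 queue=[] holders={T4}
Step 16: wait(T3) -> count=0 queue=[] holders={T3,T4}
Step 17: wait(T1) -> count=0 queue=[T1] holders={T3,T4}
Final holders: {T3,T4} -> T4 in holders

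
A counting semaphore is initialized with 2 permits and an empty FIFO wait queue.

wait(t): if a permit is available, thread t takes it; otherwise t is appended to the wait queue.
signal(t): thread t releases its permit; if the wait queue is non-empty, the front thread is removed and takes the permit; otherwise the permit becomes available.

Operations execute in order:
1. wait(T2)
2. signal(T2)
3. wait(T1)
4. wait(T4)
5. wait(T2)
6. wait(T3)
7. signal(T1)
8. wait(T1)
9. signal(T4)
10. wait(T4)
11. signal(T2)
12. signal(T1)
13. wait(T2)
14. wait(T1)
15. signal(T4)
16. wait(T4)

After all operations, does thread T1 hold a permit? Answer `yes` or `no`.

Step 1: wait(T2) -> count=1 queue=[] holders={T2}
Step 2: signal(T2) -> count=2 queue=[] holders={none}
Step 3: wait(T1) -> count=1 queue=[] holders={T1}
Step 4: wait(T4) -> count=0 queue=[] holders={T1,T4}
Step 5: wait(T2) -> count=0 queue=[T2] holders={T1,T4}
Step 6: wait(T3) -> count=0 queue=[T2,T3] holders={T1,T4}
Step 7: signal(T1) -> count=0 queue=[T3] holders={T2,T4}
Step 8: wait(T1) -> count=0 queue=[T3,T1] holders={T2,T4}
Step 9: signal(T4) -> count=0 queue=[T1] holders={T2,T3}
Step 10: wait(T4) -> count=0 queue=[T1,T4] holders={T2,T3}
Step 11: signal(T2) -> count=0 queue=[T4] holders={T1,T3}
Step 12: signal(T1) -> count=0 queue=[] holders={T3,T4}
Step 13: wait(T2) -> count=0 queue=[T2] holders={T3,T4}
Step 14: wait(T1) -> count=0 queue=[T2,T1] holders={T3,T4}
Step 15: signal(T4) -> count=0 queue=[T1] holders={T2,T3}
Step 16: wait(T4) -> count=0 queue=[T1,T4] holders={T2,T3}
Final holders: {T2,T3} -> T1 not in holders

Answer: no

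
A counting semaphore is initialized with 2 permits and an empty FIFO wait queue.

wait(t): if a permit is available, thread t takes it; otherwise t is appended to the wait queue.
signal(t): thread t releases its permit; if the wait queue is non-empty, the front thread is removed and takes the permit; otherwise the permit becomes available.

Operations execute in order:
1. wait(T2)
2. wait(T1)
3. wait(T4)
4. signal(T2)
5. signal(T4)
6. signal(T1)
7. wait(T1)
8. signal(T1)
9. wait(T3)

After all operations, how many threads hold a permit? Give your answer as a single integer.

Answer: 1

Derivation:
Step 1: wait(T2) -> count=1 queue=[] holders={T2}
Step 2: wait(T1) -> count=0 queue=[] holders={T1,T2}
Step 3: wait(T4) -> count=0 queue=[T4] holders={T1,T2}
Step 4: signal(T2) -> count=0 queue=[] holders={T1,T4}
Step 5: signal(T4) -> count=1 queue=[] holders={T1}
Step 6: signal(T1) -> count=2 queue=[] holders={none}
Step 7: wait(T1) -> count=1 queue=[] holders={T1}
Step 8: signal(T1) -> count=2 queue=[] holders={none}
Step 9: wait(T3) -> count=1 queue=[] holders={T3}
Final holders: {T3} -> 1 thread(s)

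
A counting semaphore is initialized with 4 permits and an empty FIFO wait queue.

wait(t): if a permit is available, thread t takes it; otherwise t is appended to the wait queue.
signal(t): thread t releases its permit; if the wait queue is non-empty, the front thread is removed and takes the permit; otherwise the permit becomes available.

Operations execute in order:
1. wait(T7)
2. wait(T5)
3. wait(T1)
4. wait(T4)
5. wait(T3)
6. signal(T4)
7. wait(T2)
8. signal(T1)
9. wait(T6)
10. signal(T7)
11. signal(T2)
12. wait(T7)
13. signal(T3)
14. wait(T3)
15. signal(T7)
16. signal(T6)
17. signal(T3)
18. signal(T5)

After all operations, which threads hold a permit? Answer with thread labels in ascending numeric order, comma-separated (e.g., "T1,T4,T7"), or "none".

Step 1: wait(T7) -> count=3 queue=[] holders={T7}
Step 2: wait(T5) -> count=2 queue=[] holders={T5,T7}
Step 3: wait(T1) -> count=1 queue=[] holders={T1,T5,T7}
Step 4: wait(T4) -> count=0 queue=[] holders={T1,T4,T5,T7}
Step 5: wait(T3) -> count=0 queue=[T3] holders={T1,T4,T5,T7}
Step 6: signal(T4) -> count=0 queue=[] holders={T1,T3,T5,T7}
Step 7: wait(T2) -> count=0 queue=[T2] holders={T1,T3,T5,T7}
Step 8: signal(T1) -> count=0 queue=[] holders={T2,T3,T5,T7}
Step 9: wait(T6) -> count=0 queue=[T6] holders={T2,T3,T5,T7}
Step 10: signal(T7) -> count=0 queue=[] holders={T2,T3,T5,T6}
Step 11: signal(T2) -> count=1 queue=[] holders={T3,T5,T6}
Step 12: wait(T7) -> count=0 queue=[] holders={T3,T5,T6,T7}
Step 13: signal(T3) -> count=1 queue=[] holders={T5,T6,T7}
Step 14: wait(T3) -> count=0 queue=[] holders={T3,T5,T6,T7}
Step 15: signal(T7) -> count=1 queue=[] holders={T3,T5,T6}
Step 16: signal(T6) -> count=2 queue=[] holders={T3,T5}
Step 17: signal(T3) -> count=3 queue=[] holders={T5}
Step 18: signal(T5) -> count=4 queue=[] holders={none}
Final holders: none

Answer: none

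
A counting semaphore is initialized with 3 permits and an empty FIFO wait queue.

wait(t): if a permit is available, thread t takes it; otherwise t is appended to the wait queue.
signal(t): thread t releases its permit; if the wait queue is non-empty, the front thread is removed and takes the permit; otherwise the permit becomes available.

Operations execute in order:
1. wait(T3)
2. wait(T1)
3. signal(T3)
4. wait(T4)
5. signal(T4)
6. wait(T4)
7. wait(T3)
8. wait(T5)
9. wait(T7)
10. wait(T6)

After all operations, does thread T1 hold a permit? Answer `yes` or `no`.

Answer: yes

Derivation:
Step 1: wait(T3) -> count=2 queue=[] holders={T3}
Step 2: wait(T1) -> count=1 queue=[] holders={T1,T3}
Step 3: signal(T3) -> count=2 queue=[] holders={T1}
Step 4: wait(T4) -> count=1 queue=[] holders={T1,T4}
Step 5: signal(T4) -> count=2 queue=[] holders={T1}
Step 6: wait(T4) -> count=1 queue=[] holders={T1,T4}
Step 7: wait(T3) -> count=0 queue=[] holders={T1,T3,T4}
Step 8: wait(T5) -> count=0 queue=[T5] holders={T1,T3,T4}
Step 9: wait(T7) -> count=0 queue=[T5,T7] holders={T1,T3,T4}
Step 10: wait(T6) -> count=0 queue=[T5,T7,T6] holders={T1,T3,T4}
Final holders: {T1,T3,T4} -> T1 in holders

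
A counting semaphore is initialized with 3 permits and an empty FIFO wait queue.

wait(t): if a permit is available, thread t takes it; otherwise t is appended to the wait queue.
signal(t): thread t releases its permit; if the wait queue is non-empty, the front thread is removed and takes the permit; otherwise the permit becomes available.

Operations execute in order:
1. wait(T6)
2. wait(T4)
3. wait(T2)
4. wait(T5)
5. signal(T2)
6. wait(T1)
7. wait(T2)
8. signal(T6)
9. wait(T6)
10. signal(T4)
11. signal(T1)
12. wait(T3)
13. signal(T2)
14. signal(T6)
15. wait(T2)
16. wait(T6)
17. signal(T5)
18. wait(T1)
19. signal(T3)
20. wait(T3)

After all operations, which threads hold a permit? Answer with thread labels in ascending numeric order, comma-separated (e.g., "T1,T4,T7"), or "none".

Answer: T1,T2,T6

Derivation:
Step 1: wait(T6) -> count=2 queue=[] holders={T6}
Step 2: wait(T4) -> count=1 queue=[] holders={T4,T6}
Step 3: wait(T2) -> count=0 queue=[] holders={T2,T4,T6}
Step 4: wait(T5) -> count=0 queue=[T5] holders={T2,T4,T6}
Step 5: signal(T2) -> count=0 queue=[] holders={T4,T5,T6}
Step 6: wait(T1) -> count=0 queue=[T1] holders={T4,T5,T6}
Step 7: wait(T2) -> count=0 queue=[T1,T2] holders={T4,T5,T6}
Step 8: signal(T6) -> count=0 queue=[T2] holders={T1,T4,T5}
Step 9: wait(T6) -> count=0 queue=[T2,T6] holders={T1,T4,T5}
Step 10: signal(T4) -> count=0 queue=[T6] holders={T1,T2,T5}
Step 11: signal(T1) -> count=0 queue=[] holders={T2,T5,T6}
Step 12: wait(T3) -> count=0 queue=[T3] holders={T2,T5,T6}
Step 13: signal(T2) -> count=0 queue=[] holders={T3,T5,T6}
Step 14: signal(T6) -> count=1 queue=[] holders={T3,T5}
Step 15: wait(T2) -> count=0 queue=[] holders={T2,T3,T5}
Step 16: wait(T6) -> count=0 queue=[T6] holders={T2,T3,T5}
Step 17: signal(T5) -> count=0 queue=[] holders={T2,T3,T6}
Step 18: wait(T1) -> count=0 queue=[T1] holders={T2,T3,T6}
Step 19: signal(T3) -> count=0 queue=[] holders={T1,T2,T6}
Step 20: wait(T3) -> count=0 queue=[T3] holders={T1,T2,T6}
Final holders: T1,T2,T6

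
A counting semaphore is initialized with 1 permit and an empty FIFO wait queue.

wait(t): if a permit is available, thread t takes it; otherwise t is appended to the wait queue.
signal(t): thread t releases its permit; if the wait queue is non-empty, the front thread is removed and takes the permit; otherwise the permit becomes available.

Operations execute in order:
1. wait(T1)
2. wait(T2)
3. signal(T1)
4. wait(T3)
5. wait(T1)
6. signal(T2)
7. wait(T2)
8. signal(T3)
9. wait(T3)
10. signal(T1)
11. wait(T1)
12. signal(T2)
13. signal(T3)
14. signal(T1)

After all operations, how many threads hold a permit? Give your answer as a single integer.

Answer: 0

Derivation:
Step 1: wait(T1) -> count=0 queue=[] holders={T1}
Step 2: wait(T2) -> count=0 queue=[T2] holders={T1}
Step 3: signal(T1) -> count=0 queue=[] holders={T2}
Step 4: wait(T3) -> count=0 queue=[T3] holders={T2}
Step 5: wait(T1) -> count=0 queue=[T3,T1] holders={T2}
Step 6: signal(T2) -> count=0 queue=[T1] holders={T3}
Step 7: wait(T2) -> count=0 queue=[T1,T2] holders={T3}
Step 8: signal(T3) -> count=0 queue=[T2] holders={T1}
Step 9: wait(T3) -> count=0 queue=[T2,T3] holders={T1}
Step 10: signal(T1) -> count=0 queue=[T3] holders={T2}
Step 11: wait(T1) -> count=0 queue=[T3,T1] holders={T2}
Step 12: signal(T2) -> count=0 queue=[T1] holders={T3}
Step 13: signal(T3) -> count=0 queue=[] holders={T1}
Step 14: signal(T1) -> count=1 queue=[] holders={none}
Final holders: {none} -> 0 thread(s)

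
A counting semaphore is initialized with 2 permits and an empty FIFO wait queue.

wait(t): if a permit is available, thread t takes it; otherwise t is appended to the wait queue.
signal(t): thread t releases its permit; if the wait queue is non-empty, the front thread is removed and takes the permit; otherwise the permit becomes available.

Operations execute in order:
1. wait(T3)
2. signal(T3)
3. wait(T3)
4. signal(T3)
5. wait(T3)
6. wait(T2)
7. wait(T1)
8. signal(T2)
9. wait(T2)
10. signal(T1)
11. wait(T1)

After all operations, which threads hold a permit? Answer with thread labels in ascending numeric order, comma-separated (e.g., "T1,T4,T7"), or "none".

Answer: T2,T3

Derivation:
Step 1: wait(T3) -> count=1 queue=[] holders={T3}
Step 2: signal(T3) -> count=2 queue=[] holders={none}
Step 3: wait(T3) -> count=1 queue=[] holders={T3}
Step 4: signal(T3) -> count=2 queue=[] holders={none}
Step 5: wait(T3) -> count=1 queue=[] holders={T3}
Step 6: wait(T2) -> count=0 queue=[] holders={T2,T3}
Step 7: wait(T1) -> count=0 queue=[T1] holders={T2,T3}
Step 8: signal(T2) -> count=0 queue=[] holders={T1,T3}
Step 9: wait(T2) -> count=0 queue=[T2] holders={T1,T3}
Step 10: signal(T1) -> count=0 queue=[] holders={T2,T3}
Step 11: wait(T1) -> count=0 queue=[T1] holders={T2,T3}
Final holders: T2,T3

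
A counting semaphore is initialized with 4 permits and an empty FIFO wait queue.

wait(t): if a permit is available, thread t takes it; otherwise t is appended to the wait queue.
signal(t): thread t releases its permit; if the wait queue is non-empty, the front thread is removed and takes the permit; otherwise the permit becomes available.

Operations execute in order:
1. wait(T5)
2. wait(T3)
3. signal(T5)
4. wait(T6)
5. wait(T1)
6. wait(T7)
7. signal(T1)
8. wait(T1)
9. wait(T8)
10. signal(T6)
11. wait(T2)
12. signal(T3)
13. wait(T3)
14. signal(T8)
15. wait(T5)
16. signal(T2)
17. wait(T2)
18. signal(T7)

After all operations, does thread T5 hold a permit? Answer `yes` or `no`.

Step 1: wait(T5) -> count=3 queue=[] holders={T5}
Step 2: wait(T3) -> count=2 queue=[] holders={T3,T5}
Step 3: signal(T5) -> count=3 queue=[] holders={T3}
Step 4: wait(T6) -> count=2 queue=[] holders={T3,T6}
Step 5: wait(T1) -> count=1 queue=[] holders={T1,T3,T6}
Step 6: wait(T7) -> count=0 queue=[] holders={T1,T3,T6,T7}
Step 7: signal(T1) -> count=1 queue=[] holders={T3,T6,T7}
Step 8: wait(T1) -> count=0 queue=[] holders={T1,T3,T6,T7}
Step 9: wait(T8) -> count=0 queue=[T8] holders={T1,T3,T6,T7}
Step 10: signal(T6) -> count=0 queue=[] holders={T1,T3,T7,T8}
Step 11: wait(T2) -> count=0 queue=[T2] holders={T1,T3,T7,T8}
Step 12: signal(T3) -> count=0 queue=[] holders={T1,T2,T7,T8}
Step 13: wait(T3) -> count=0 queue=[T3] holders={T1,T2,T7,T8}
Step 14: signal(T8) -> count=0 queue=[] holders={T1,T2,T3,T7}
Step 15: wait(T5) -> count=0 queue=[T5] holders={T1,T2,T3,T7}
Step 16: signal(T2) -> count=0 queue=[] holders={T1,T3,T5,T7}
Step 17: wait(T2) -> count=0 queue=[T2] holders={T1,T3,T5,T7}
Step 18: signal(T7) -> count=0 queue=[] holders={T1,T2,T3,T5}
Final holders: {T1,T2,T3,T5} -> T5 in holders

Answer: yes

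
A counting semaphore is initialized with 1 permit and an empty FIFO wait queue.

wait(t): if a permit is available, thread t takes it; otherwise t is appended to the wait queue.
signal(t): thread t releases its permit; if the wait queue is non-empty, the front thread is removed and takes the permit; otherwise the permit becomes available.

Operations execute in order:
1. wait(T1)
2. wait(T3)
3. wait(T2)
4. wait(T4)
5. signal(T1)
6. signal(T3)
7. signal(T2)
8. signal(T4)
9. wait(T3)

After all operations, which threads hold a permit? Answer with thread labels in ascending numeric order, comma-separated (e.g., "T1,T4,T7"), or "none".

Step 1: wait(T1) -> count=0 queue=[] holders={T1}
Step 2: wait(T3) -> count=0 queue=[T3] holders={T1}
Step 3: wait(T2) -> count=0 queue=[T3,T2] holders={T1}
Step 4: wait(T4) -> count=0 queue=[T3,T2,T4] holders={T1}
Step 5: signal(T1) -> count=0 queue=[T2,T4] holders={T3}
Step 6: signal(T3) -> count=0 queue=[T4] holders={T2}
Step 7: signal(T2) -> count=0 queue=[] holders={T4}
Step 8: signal(T4) -> count=1 queue=[] holders={none}
Step 9: wait(T3) -> count=0 queue=[] holders={T3}
Final holders: T3

Answer: T3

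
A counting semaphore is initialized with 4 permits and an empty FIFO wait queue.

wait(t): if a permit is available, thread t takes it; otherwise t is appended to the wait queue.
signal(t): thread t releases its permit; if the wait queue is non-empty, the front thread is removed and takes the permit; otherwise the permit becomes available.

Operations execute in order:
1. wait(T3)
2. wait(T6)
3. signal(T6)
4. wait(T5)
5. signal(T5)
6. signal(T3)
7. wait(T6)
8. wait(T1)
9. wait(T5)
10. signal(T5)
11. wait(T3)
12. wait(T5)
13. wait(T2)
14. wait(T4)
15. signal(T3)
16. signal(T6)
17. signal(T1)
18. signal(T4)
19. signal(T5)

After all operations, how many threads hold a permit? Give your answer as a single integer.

Step 1: wait(T3) -> count=3 queue=[] holders={T3}
Step 2: wait(T6) -> count=2 queue=[] holders={T3,T6}
Step 3: signal(T6) -> count=3 queue=[] holders={T3}
Step 4: wait(T5) -> count=2 queue=[] holders={T3,T5}
Step 5: signal(T5) -> count=3 queue=[] holders={T3}
Step 6: signal(T3) -> count=4 queue=[] holders={none}
Step 7: wait(T6) -> count=3 queue=[] holders={T6}
Step 8: wait(T1) -> count=2 queue=[] holders={T1,T6}
Step 9: wait(T5) -> count=1 queue=[] holders={T1,T5,T6}
Step 10: signal(T5) -> count=2 queue=[] holders={T1,T6}
Step 11: wait(T3) -> count=1 queue=[] holders={T1,T3,T6}
Step 12: wait(T5) -> count=0 queue=[] holders={T1,T3,T5,T6}
Step 13: wait(T2) -> count=0 queue=[T2] holders={T1,T3,T5,T6}
Step 14: wait(T4) -> count=0 queue=[T2,T4] holders={T1,T3,T5,T6}
Step 15: signal(T3) -> count=0 queue=[T4] holders={T1,T2,T5,T6}
Step 16: signal(T6) -> count=0 queue=[] holders={T1,T2,T4,T5}
Step 17: signal(T1) -> count=1 queue=[] holders={T2,T4,T5}
Step 18: signal(T4) -> count=2 queue=[] holders={T2,T5}
Step 19: signal(T5) -> count=3 queue=[] holders={T2}
Final holders: {T2} -> 1 thread(s)

Answer: 1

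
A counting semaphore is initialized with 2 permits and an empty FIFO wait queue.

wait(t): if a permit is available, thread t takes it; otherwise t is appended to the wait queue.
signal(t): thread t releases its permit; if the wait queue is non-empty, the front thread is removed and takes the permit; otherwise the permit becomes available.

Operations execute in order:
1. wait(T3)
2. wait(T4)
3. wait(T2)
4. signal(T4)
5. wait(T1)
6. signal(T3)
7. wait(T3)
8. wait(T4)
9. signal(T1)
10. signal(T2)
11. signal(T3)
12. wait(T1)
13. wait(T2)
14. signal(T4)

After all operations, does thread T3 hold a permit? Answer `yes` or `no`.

Answer: no

Derivation:
Step 1: wait(T3) -> count=1 queue=[] holders={T3}
Step 2: wait(T4) -> count=0 queue=[] holders={T3,T4}
Step 3: wait(T2) -> count=0 queue=[T2] holders={T3,T4}
Step 4: signal(T4) -> count=0 queue=[] holders={T2,T3}
Step 5: wait(T1) -> count=0 queue=[T1] holders={T2,T3}
Step 6: signal(T3) -> count=0 queue=[] holders={T1,T2}
Step 7: wait(T3) -> count=0 queue=[T3] holders={T1,T2}
Step 8: wait(T4) -> count=0 queue=[T3,T4] holders={T1,T2}
Step 9: signal(T1) -> count=0 queue=[T4] holders={T2,T3}
Step 10: signal(T2) -> count=0 queue=[] holders={T3,T4}
Step 11: signal(T3) -> count=1 queue=[] holders={T4}
Step 12: wait(T1) -> count=0 queue=[] holders={T1,T4}
Step 13: wait(T2) -> count=0 queue=[T2] holders={T1,T4}
Step 14: signal(T4) -> count=0 queue=[] holders={T1,T2}
Final holders: {T1,T2} -> T3 not in holders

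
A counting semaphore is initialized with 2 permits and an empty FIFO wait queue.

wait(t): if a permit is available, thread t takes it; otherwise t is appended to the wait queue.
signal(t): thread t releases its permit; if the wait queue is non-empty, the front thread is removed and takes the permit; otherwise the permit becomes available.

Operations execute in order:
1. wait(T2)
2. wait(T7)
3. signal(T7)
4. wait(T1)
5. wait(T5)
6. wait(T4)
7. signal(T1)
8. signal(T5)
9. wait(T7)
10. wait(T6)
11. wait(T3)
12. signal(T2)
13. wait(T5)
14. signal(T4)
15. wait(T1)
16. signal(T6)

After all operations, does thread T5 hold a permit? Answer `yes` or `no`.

Step 1: wait(T2) -> count=1 queue=[] holders={T2}
Step 2: wait(T7) -> count=0 queue=[] holders={T2,T7}
Step 3: signal(T7) -> count=1 queue=[] holders={T2}
Step 4: wait(T1) -> count=0 queue=[] holders={T1,T2}
Step 5: wait(T5) -> count=0 queue=[T5] holders={T1,T2}
Step 6: wait(T4) -> count=0 queue=[T5,T4] holders={T1,T2}
Step 7: signal(T1) -> count=0 queue=[T4] holders={T2,T5}
Step 8: signal(T5) -> count=0 queue=[] holders={T2,T4}
Step 9: wait(T7) -> count=0 queue=[T7] holders={T2,T4}
Step 10: wait(T6) -> count=0 queue=[T7,T6] holders={T2,T4}
Step 11: wait(T3) -> count=0 queue=[T7,T6,T3] holders={T2,T4}
Step 12: signal(T2) -> count=0 queue=[T6,T3] holders={T4,T7}
Step 13: wait(T5) -> count=0 queue=[T6,T3,T5] holders={T4,T7}
Step 14: signal(T4) -> count=0 queue=[T3,T5] holders={T6,T7}
Step 15: wait(T1) -> count=0 queue=[T3,T5,T1] holders={T6,T7}
Step 16: signal(T6) -> count=0 queue=[T5,T1] holders={T3,T7}
Final holders: {T3,T7} -> T5 not in holders

Answer: no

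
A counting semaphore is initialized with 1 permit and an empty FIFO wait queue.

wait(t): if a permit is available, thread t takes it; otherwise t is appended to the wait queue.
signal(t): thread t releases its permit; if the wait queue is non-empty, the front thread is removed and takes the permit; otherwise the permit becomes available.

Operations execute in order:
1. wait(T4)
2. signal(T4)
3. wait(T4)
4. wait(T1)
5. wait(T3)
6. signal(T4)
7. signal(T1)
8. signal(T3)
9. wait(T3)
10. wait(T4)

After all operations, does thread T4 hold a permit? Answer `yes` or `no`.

Answer: no

Derivation:
Step 1: wait(T4) -> count=0 queue=[] holders={T4}
Step 2: signal(T4) -> count=1 queue=[] holders={none}
Step 3: wait(T4) -> count=0 queue=[] holders={T4}
Step 4: wait(T1) -> count=0 queue=[T1] holders={T4}
Step 5: wait(T3) -> count=0 queue=[T1,T3] holders={T4}
Step 6: signal(T4) -> count=0 queue=[T3] holders={T1}
Step 7: signal(T1) -> count=0 queue=[] holders={T3}
Step 8: signal(T3) -> count=1 queue=[] holders={none}
Step 9: wait(T3) -> count=0 queue=[] holders={T3}
Step 10: wait(T4) -> count=0 queue=[T4] holders={T3}
Final holders: {T3} -> T4 not in holders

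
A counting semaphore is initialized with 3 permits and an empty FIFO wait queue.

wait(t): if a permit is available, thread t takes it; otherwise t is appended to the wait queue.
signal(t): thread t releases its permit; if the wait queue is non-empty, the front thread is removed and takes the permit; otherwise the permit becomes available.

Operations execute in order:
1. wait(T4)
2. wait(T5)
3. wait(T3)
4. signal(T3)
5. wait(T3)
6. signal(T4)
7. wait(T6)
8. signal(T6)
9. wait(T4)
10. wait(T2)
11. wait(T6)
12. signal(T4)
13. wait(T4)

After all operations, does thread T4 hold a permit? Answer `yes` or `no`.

Step 1: wait(T4) -> count=2 queue=[] holders={T4}
Step 2: wait(T5) -> count=1 queue=[] holders={T4,T5}
Step 3: wait(T3) -> count=0 queue=[] holders={T3,T4,T5}
Step 4: signal(T3) -> count=1 queue=[] holders={T4,T5}
Step 5: wait(T3) -> count=0 queue=[] holders={T3,T4,T5}
Step 6: signal(T4) -> count=1 queue=[] holders={T3,T5}
Step 7: wait(T6) -> count=0 queue=[] holders={T3,T5,T6}
Step 8: signal(T6) -> count=1 queue=[] holders={T3,T5}
Step 9: wait(T4) -> count=0 queue=[] holders={T3,T4,T5}
Step 10: wait(T2) -> count=0 queue=[T2] holders={T3,T4,T5}
Step 11: wait(T6) -> count=0 queue=[T2,T6] holders={T3,T4,T5}
Step 12: signal(T4) -> count=0 queue=[T6] holders={T2,T3,T5}
Step 13: wait(T4) -> count=0 queue=[T6,T4] holders={T2,T3,T5}
Final holders: {T2,T3,T5} -> T4 not in holders

Answer: no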